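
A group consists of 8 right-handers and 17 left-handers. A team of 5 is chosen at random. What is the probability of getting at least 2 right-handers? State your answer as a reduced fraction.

There are C(25,5) = 53130 ways to choose the 5.
Favorable selections (at least 2 right-handers): C(8,2)·C(17,3) + C(8,3)·C(17,2) + C(8,4)·C(17,1) + C(8,5)·C(17,0) = 19040 + 7616 + 1190 + 56 = 27902.
Probability = 27902/53130 = 1993/3795.

1993/3795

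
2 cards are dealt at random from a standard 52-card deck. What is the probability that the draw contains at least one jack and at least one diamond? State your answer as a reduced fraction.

29/442

There are C(52,2) = 1326 possible draws.
By inclusion-exclusion on the complements, draws missing all jacks or all diamonds: C(48,2) + C(39,2) − C(36,2) = 1128 + 741 − 630 = 1239.
So draws with at least one of each: 1326 − 1239 = 87, probability 87/1326 = 29/442.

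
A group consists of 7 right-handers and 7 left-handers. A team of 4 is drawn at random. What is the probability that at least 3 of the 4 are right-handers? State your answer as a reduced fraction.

There are C(14,4) = 1001 ways to choose the 4.
Favorable selections (at least 3 right-handers): C(7,3)·C(7,1) + C(7,4)·C(7,0) = 245 + 35 = 280.
Probability = 280/1001 = 40/143.

40/143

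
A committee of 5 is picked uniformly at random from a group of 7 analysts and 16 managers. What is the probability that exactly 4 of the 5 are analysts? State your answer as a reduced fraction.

Total number of selections: C(23,5) = 33649.
Selections with exactly 4 analysts: choose 4 of the 7 analysts and 1 of the 16 managers, C(7,4)·C(16,1) = 35·16 = 560.
Probability = 560/33649 = 80/4807.

80/4807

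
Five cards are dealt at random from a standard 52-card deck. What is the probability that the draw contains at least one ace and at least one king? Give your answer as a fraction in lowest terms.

6509/64974

There are C(52,5) = 2598960 possible draws.
By inclusion-exclusion on the complements, draws missing all aces or all kings: C(48,5) + C(48,5) − C(44,5) = 1712304 + 1712304 − 1086008 = 2338600.
So draws with at least one of each: 2598960 − 2338600 = 260360, probability 260360/2598960 = 6509/64974.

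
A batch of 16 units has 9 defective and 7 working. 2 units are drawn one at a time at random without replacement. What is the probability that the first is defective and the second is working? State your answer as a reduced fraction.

Multiply the conditional probabilities at each draw: 9/16 · 7/15 = 63/240 = 21/80.

21/80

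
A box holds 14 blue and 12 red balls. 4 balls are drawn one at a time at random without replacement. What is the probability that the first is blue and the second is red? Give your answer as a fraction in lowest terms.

84/325

Multiply the conditional probabilities at each draw: 14/26 · 12/25 = 168/650 = 84/325.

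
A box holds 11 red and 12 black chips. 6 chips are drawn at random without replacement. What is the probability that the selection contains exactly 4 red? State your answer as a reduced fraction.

Total number of selections: C(23,6) = 100947.
Selections with exactly 4 red: choose 4 of the 11 red and 2 of the 12 black, C(11,4)·C(12,2) = 330·66 = 21780.
Probability = 21780/100947 = 660/3059.

660/3059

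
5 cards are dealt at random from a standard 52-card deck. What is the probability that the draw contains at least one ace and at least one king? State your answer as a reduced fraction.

6509/64974

There are C(52,5) = 2598960 possible draws.
By inclusion-exclusion on the complements, draws missing all aces or all kings: C(48,5) + C(48,5) − C(44,5) = 1712304 + 1712304 − 1086008 = 2338600.
So draws with at least one of each: 2598960 − 2338600 = 260360, probability 260360/2598960 = 6509/64974.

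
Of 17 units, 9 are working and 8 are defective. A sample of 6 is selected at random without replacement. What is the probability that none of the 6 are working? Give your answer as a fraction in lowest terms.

There are C(17,6) = 12376 possible selections.
Selections with no working (all defective): C(8,6) = 28.
Probability = 28/12376 = 1/442.

1/442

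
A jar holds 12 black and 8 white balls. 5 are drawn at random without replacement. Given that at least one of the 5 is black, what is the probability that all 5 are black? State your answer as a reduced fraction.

99/1931

Work in counts. Selections with at least one black: C(20,5) − C(8,5) = 15504 − 56 = 15448.
Of those, selections where all 5 are black: C(12,5) = 792.
Conditional probability = 792/15448 = 99/1931.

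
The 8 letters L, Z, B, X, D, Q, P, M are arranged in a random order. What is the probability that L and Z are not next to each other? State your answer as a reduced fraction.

There are 8! = 40320 arrangements.
Arrangements with L and Z adjacent: 2·7! = 10080.
So not adjacent: 40320 − 10080 = 30240, probability 30240/40320 = 3/4.

3/4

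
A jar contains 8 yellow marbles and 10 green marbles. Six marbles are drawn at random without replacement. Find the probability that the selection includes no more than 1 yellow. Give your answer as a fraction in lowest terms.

Total selections: C(18,6) = 18564.
Favorable selections (no more than 1 yellow): C(8,0)·C(10,6) + C(8,1)·C(10,5) = 210 + 2016 = 2226.
Probability = 2226/18564 = 53/442.

53/442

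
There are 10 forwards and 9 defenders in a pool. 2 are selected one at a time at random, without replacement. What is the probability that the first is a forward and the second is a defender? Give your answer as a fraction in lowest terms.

Multiply the conditional probabilities at each draw: 10/19 · 9/18 = 90/342 = 5/19.

5/19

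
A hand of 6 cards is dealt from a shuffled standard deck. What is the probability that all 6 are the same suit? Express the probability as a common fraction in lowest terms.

There are C(52,6) = 20358520 possible 6-card hands.
Hands of one suit: 4 suits × C(13,6) = 4·1716 = 6864.
Probability = 6864/20358520 = 66/195755.

66/195755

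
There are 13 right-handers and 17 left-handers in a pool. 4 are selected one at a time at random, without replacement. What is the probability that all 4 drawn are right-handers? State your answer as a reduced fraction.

Multiply the conditional probabilities at each draw: 13/30 · 12/29 · 11/28 · 10/27 = 17160/657720 = 143/5481.

143/5481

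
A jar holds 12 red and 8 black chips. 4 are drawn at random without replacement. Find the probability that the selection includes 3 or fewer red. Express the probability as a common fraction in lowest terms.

290/323

Total selections: C(20,4) = 4845.
Favorable selections (3 or fewer red): C(12,0)·C(8,4) + C(12,1)·C(8,3) + C(12,2)·C(8,2) + C(12,3)·C(8,1) = 70 + 672 + 1848 + 1760 = 4350.
Probability = 4350/4845 = 290/323.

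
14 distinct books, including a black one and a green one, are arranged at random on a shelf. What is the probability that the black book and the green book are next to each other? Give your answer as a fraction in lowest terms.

1/7

There are 14! = 87178291200 arrangements.
Treat the black book and the green book as a block: 13! arrangements of the blocks × 2 orders within the block = 2·6227020800 = 12454041600.
Probability = 12454041600/87178291200 = 1/7.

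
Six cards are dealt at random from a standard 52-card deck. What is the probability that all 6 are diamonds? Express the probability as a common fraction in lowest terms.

33/391510

There are C(52,6) = 20358520 possible 6-card hands.
Hands that are all diamonds: C(13,6) = 1716.
Probability = 1716/20358520 = 33/391510.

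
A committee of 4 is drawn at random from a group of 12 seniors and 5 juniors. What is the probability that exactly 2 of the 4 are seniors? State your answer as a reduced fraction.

33/119

Total number of selections: C(17,4) = 2380.
Selections with exactly 2 seniors: choose 2 of the 12 seniors and 2 of the 5 juniors, C(12,2)·C(5,2) = 66·10 = 660.
Probability = 660/2380 = 33/119.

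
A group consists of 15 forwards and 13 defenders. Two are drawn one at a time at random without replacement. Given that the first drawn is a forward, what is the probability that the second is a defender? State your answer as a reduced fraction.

13/27

After removing one forward, 27 remain: 14 forwards and 13 defenders.
So the probability the next is a defender is 13/27.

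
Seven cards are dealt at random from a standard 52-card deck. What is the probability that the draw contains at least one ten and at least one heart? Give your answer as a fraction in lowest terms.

53122231/133784560

There are C(52,7) = 133784560 possible draws.
By inclusion-exclusion on the complements, draws missing all tens or all hearts: C(48,7) + C(39,7) − C(36,7) = 73629072 + 15380937 − 8347680 = 80662329.
So draws with at least one of each: 133784560 − 80662329 = 53122231, probability 53122231/133784560.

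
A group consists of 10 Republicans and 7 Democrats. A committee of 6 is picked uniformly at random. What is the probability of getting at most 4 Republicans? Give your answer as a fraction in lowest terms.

Total selections: C(17,6) = 12376.
Count the complement (more than 4 Republicans): C(10,5)·C(7,1) + C(10,6)·C(7,0) = 1764 + 210 = 1974.
Probability = 1 − 1974/12376 = 10402/12376 = 743/884.

743/884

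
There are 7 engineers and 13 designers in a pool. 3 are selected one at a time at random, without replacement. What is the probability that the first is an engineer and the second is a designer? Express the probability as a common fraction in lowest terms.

Multiply the conditional probabilities at each draw: 7/20 · 13/19 = 91/380.

91/380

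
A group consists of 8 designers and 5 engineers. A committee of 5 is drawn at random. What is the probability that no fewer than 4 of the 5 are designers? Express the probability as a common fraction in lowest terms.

There are C(13,5) = 1287 ways to choose the 5.
Favorable selections (no fewer than 4 designers): C(8,4)·C(5,1) + C(8,5)·C(5,0) = 350 + 56 = 406.
Probability = 406/1287.

406/1287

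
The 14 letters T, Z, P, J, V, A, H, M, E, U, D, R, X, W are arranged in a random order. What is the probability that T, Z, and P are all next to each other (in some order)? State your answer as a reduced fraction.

There are 14! = 87178291200 arrangements.
Treat the three as one block: 12! placements × 3! orders within the block = 479001600·6 = 2874009600.
Probability = 2874009600/87178291200 = 3/91.

3/91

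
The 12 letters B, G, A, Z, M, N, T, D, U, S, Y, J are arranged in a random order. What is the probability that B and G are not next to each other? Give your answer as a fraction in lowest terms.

5/6

There are 12! = 479001600 arrangements.
Arrangements with B and G adjacent: 2·11! = 79833600.
So not adjacent: 479001600 − 79833600 = 399168000, probability 399168000/479001600 = 5/6.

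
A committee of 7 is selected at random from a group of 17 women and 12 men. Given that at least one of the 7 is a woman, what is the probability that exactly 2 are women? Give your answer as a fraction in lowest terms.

Work in counts. Selections with at least one woman: C(29,7) − C(12,7) = 1560780 − 792 = 1559988.
Of those, selections where exactly 2 are women: C(17,2)·C(12,5) = 136·792 = 107712.
Conditional probability = 107712/1559988 = 176/2549.

176/2549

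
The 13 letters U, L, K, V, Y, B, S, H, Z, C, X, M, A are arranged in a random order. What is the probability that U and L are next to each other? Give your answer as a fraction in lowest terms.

2/13

There are 13! = 6227020800 arrangements.
Treat U and L as a block: 12! arrangements of the blocks × 2 orders within the block = 2·479001600 = 958003200.
Probability = 958003200/6227020800 = 2/13.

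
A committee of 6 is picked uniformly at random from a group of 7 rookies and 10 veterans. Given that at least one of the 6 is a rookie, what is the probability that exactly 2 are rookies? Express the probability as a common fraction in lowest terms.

Work in counts. Selections with at least one rookie: C(17,6) − C(10,6) = 12376 − 210 = 12166.
Of those, selections where exactly 2 are rookies: C(7,2)·C(10,4) = 21·210 = 4410.
Conditional probability = 4410/12166 = 315/869.

315/869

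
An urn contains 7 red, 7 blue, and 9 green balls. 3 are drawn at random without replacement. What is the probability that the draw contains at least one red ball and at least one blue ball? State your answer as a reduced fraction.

There are C(23,3) = 1771 possible draws.
By inclusion-exclusion on the complements, draws missing all red or all blue: C(16,3) + C(16,3) − C(9,3) = 560 + 560 − 84 = 1036.
So draws with at least one of each: 1771 − 1036 = 735, probability 735/1771 = 105/253.

105/253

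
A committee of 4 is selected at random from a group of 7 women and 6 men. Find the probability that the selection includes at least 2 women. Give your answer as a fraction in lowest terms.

There are C(13,4) = 715 ways to choose the 4.
Count the complement (fewer than 2 women): C(7,0)·C(6,4) + C(7,1)·C(6,3) = 15 + 140 = 155.
Probability = 1 − 155/715 = 560/715 = 112/143.

112/143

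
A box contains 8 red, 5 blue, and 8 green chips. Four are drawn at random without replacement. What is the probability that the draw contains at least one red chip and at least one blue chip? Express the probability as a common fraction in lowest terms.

704/1197

There are C(21,4) = 5985 possible draws.
By inclusion-exclusion on the complements, draws missing all red or all blue: C(13,4) + C(16,4) − C(8,4) = 715 + 1820 − 70 = 2465.
So draws with at least one of each: 5985 − 2465 = 3520, probability 3520/5985 = 704/1197.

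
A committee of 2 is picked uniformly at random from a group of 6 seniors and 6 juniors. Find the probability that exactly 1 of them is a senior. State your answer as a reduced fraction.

6/11

There are C(12,2) = 66 ways to choose 2 from 12.
Selections with exactly 1 senior: choose 1 of the 6 seniors and 1 of the 6 juniors, C(6,1)·C(6,1) = 6·6 = 36.
Probability = 36/66 = 6/11.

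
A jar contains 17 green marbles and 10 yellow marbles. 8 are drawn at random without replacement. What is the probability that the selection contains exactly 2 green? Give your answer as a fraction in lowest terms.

Total number of selections: C(27,8) = 2220075.
Selections with exactly 2 green: choose 2 of the 17 green and 6 of the 10 yellow, C(17,2)·C(10,6) = 136·210 = 28560.
Probability = 28560/2220075 = 1904/148005.

1904/148005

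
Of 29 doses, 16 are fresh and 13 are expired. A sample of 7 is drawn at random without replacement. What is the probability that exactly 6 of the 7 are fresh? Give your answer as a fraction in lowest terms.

2002/30015

Total number of selections: C(29,7) = 1560780.
Selections with exactly 6 fresh: choose 6 of the 16 fresh and 1 of the 13 expired, C(16,6)·C(13,1) = 8008·13 = 104104.
Probability = 104104/1560780 = 2002/30015.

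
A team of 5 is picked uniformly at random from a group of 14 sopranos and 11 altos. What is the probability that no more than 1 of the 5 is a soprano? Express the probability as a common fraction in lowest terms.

11/115

There are C(25,5) = 53130 ways to choose the 5.
Favorable selections (no more than 1 soprano): C(14,0)·C(11,5) + C(14,1)·C(11,4) = 462 + 4620 = 5082.
Probability = 5082/53130 = 11/115.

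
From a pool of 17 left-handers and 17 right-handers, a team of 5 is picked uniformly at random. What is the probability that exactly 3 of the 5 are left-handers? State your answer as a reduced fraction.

340/1023

There are C(34,5) = 278256 ways to choose 5 from 34.
Selections with exactly 3 left-handers: choose 3 of the 17 left-handers and 2 of the 17 right-handers, C(17,3)·C(17,2) = 680·136 = 92480.
Probability = 92480/278256 = 340/1023.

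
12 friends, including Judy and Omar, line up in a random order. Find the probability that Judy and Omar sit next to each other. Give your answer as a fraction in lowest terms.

1/6

There are 12! = 479001600 arrangements.
Treat Judy and Omar as a block: 11! arrangements of the blocks × 2 orders within the block = 2·39916800 = 79833600.
Probability = 79833600/479001600 = 1/6.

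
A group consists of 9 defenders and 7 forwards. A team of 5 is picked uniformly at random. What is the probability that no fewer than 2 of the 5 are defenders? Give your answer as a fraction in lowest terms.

12/13

Total selections: C(16,5) = 4368.
Favorable selections (no fewer than 2 defenders): C(9,2)·C(7,3) + C(9,3)·C(7,2) + C(9,4)·C(7,1) + C(9,5)·C(7,0) = 1260 + 1764 + 882 + 126 = 4032.
Probability = 4032/4368 = 12/13.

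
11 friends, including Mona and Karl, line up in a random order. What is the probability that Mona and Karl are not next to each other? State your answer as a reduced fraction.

There are 11! = 39916800 arrangements.
Arrangements with Mona and Karl adjacent: 2·10! = 7257600.
So not adjacent: 39916800 − 7257600 = 32659200, probability 32659200/39916800 = 9/11.

9/11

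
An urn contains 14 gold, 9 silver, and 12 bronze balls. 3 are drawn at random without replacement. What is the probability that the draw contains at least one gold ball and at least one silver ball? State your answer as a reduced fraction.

There are C(35,3) = 6545 possible draws.
By inclusion-exclusion on the complements, draws missing all gold or all silver: C(21,3) + C(26,3) − C(12,3) = 1330 + 2600 − 220 = 3710.
So draws with at least one of each: 6545 − 3710 = 2835, probability 2835/6545 = 81/187.

81/187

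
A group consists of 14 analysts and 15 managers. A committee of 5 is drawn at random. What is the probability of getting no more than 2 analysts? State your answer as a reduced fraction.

There are C(29,5) = 118755 ways to choose the 5.
Favorable selections (no more than 2 analysts): C(14,0)·C(15,5) + C(14,1)·C(15,4) + C(14,2)·C(15,3) = 3003 + 19110 + 41405 = 63518.
Probability = 63518/118755 = 698/1305.

698/1305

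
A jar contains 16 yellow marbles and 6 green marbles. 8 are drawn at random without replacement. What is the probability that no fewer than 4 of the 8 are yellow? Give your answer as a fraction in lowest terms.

10543/10659

There are C(22,8) = 319770 ways to choose the 8.
Favorable selections (no fewer than 4 yellow): C(16,4)·C(6,4) + C(16,5)·C(6,3) + C(16,6)·C(6,2) + C(16,7)·C(6,1) + C(16,8)·C(6,0) = 27300 + 87360 + 120120 + 68640 + 12870 = 316290.
Probability = 316290/319770 = 10543/10659.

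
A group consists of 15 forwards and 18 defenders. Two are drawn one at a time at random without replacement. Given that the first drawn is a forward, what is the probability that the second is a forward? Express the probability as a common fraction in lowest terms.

7/16

After removing one forward, 32 remain: 14 forwards and 18 defenders.
So the probability the next is a forward is 14/32 = 7/16.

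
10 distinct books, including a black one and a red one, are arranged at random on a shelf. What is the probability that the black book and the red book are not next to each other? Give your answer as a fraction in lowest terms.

4/5

There are 10! = 3628800 arrangements.
Arrangements with the black book and the red book adjacent: 2·9! = 725760.
So not adjacent: 3628800 − 725760 = 2903040, probability 2903040/3628800 = 4/5.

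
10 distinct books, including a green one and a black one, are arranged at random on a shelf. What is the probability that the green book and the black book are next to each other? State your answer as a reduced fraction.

There are 10! = 3628800 arrangements.
Treat the green book and the black book as a block: 9! arrangements of the blocks × 2 orders within the block = 2·362880 = 725760.
Probability = 725760/3628800 = 1/5.

1/5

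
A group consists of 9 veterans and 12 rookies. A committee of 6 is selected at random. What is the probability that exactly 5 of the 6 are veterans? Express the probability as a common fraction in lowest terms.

There are C(21,6) = 54264 ways to choose 6 from 21.
Selections with exactly 5 veterans: choose 5 of the 9 veterans and 1 of the 12 rookies, C(9,5)·C(12,1) = 126·12 = 1512.
Probability = 1512/54264 = 9/323.

9/323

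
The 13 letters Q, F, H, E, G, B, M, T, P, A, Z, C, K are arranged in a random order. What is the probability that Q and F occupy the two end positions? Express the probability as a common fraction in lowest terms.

1/78

There are 13! = 6227020800 arrangements.
Place Q and F at the ends in 2 ways, arrange the remaining 11 in 11! = 39916800 ways: 2·39916800 = 79833600.
Probability = 79833600/6227020800 = 1/78.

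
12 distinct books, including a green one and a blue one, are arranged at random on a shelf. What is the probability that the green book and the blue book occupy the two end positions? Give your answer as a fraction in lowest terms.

There are 12! = 479001600 arrangements.
Place the green book and the blue book at the ends in 2 ways, arrange the remaining 10 in 10! = 3628800 ways: 2·3628800 = 7257600.
Probability = 7257600/479001600 = 1/66.

1/66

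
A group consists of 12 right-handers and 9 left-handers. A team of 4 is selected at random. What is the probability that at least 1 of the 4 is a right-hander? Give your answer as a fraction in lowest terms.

There are C(21,4) = 5985 ways to choose the 4.
The complement is all 4 are left-handers: C(9,4) = 126.
Probability = 1 − 126/5985 = 5859/5985 = 93/95.

93/95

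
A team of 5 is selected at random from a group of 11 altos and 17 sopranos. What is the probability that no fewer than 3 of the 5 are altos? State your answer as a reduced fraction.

132/455

There are C(28,5) = 98280 ways to choose the 5.
Favorable selections (no fewer than 3 altos): C(11,3)·C(17,2) + C(11,4)·C(17,1) + C(11,5)·C(17,0) = 22440 + 5610 + 462 = 28512.
Probability = 28512/98280 = 132/455.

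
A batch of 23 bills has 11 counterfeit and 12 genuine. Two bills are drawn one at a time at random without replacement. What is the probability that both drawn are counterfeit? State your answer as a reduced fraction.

5/23

Multiply the conditional probabilities at each draw: 11/23 · 10/22 = 110/506 = 5/23.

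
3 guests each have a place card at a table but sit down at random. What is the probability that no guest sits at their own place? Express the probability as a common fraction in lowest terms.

1/3

There are 3! = 6 seatings.
By inclusion-exclusion, seatings with no fixed points: C(3,0)·3! − C(3,1)·2! + C(3,2)·1! − C(3,3)·0! = 2.
Probability = 2/6 = 1/3.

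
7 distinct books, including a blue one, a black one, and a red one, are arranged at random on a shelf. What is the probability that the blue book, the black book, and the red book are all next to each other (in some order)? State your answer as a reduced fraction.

There are 7! = 5040 arrangements.
Treat the three as one block: 5! placements × 3! orders within the block = 120·6 = 720.
Probability = 720/5040 = 1/7.

1/7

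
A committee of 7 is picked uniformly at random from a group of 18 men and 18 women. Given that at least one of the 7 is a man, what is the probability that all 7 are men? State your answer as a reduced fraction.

13/3397

Work in counts. Selections with at least one man: C(36,7) − C(18,7) = 8347680 − 31824 = 8315856.
Of those, selections where all 7 are men: C(18,7) = 31824.
Conditional probability = 31824/8315856 = 13/3397.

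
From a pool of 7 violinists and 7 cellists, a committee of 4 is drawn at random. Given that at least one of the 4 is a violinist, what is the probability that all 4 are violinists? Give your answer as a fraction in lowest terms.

5/138

Work in counts. Selections with at least one violinist: C(14,4) − C(7,4) = 1001 − 35 = 966.
Of those, selections where all 4 are violinists: C(7,4) = 35.
Conditional probability = 35/966 = 5/138.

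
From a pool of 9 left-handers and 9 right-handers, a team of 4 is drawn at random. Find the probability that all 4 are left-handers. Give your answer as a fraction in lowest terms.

There are C(18,4) = 3060 possible selections.
Selections with all left-handers: C(9,4) = 126.
Probability = 126/3060 = 7/170.

7/170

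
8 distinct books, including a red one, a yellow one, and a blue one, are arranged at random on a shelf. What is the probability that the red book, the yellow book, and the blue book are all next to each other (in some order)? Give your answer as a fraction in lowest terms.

There are 8! = 40320 arrangements.
Treat the three as one block: 6! placements × 3! orders within the block = 720·6 = 4320.
Probability = 4320/40320 = 3/28.

3/28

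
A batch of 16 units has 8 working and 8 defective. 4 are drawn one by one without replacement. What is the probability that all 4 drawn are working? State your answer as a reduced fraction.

1/26

Multiply the conditional probabilities at each draw: 8/16 · 7/15 · 6/14 · 5/13 = 1680/43680 = 1/26.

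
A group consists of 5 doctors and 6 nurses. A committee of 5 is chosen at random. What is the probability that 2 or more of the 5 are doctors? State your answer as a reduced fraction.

127/154

There are C(11,5) = 462 ways to choose the 5.
Count the complement (fewer than 2 doctors): C(5,0)·C(6,5) + C(5,1)·C(6,4) = 6 + 75 = 81.
Probability = 1 − 81/462 = 381/462 = 127/154.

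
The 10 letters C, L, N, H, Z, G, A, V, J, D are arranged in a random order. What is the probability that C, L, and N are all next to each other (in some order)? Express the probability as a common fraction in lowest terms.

There are 10! = 3628800 arrangements.
Treat the three as one block: 8! placements × 3! orders within the block = 40320·6 = 241920.
Probability = 241920/3628800 = 1/15.

1/15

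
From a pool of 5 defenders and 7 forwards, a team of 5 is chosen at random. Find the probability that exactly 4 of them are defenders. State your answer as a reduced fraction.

35/792

The sample space is all 5-subsets of the 12: C(12,5) = 792.
Selections with exactly 4 defenders: choose 4 of the 5 defenders and 1 of the 7 forwards, C(5,4)·C(7,1) = 5·7 = 35.
Probability = 35/792.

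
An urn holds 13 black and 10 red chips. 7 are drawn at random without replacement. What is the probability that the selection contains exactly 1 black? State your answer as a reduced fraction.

There are C(23,7) = 245157 ways to choose 7 from 23.
Selections with exactly 1 black: choose 1 of the 13 black and 6 of the 10 red, C(13,1)·C(10,6) = 13·210 = 2730.
Probability = 2730/245157 = 910/81719.

910/81719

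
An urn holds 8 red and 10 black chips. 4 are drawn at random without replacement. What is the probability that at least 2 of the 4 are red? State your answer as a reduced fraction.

Total selections: C(18,4) = 3060.
Count the complement (fewer than 2 red): C(8,0)·C(10,4) + C(8,1)·C(10,3) = 210 + 960 = 1170.
Probability = 1 − 1170/3060 = 1890/3060 = 21/34.

21/34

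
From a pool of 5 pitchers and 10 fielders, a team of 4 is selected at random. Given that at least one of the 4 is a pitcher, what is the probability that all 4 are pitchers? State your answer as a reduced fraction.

Work in counts. Selections with at least one pitcher: C(15,4) − C(10,4) = 1365 − 210 = 1155.
Of those, selections where all 4 are pitchers: C(5,4) = 5.
Conditional probability = 5/1155 = 1/231.

1/231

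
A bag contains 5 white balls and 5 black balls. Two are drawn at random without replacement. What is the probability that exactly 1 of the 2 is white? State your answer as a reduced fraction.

5/9

Total number of selections: C(10,2) = 45.
Selections with exactly 1 white: choose 1 of the 5 white and 1 of the 5 black, C(5,1)·C(5,1) = 5·5 = 25.
Probability = 25/45 = 5/9.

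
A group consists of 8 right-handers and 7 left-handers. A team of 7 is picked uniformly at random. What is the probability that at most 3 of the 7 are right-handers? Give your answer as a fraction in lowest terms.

Total selections: C(15,7) = 6435.
Favorable selections (at most 3 right-handers): C(8,0)·C(7,7) + C(8,1)·C(7,6) + C(8,2)·C(7,5) + C(8,3)·C(7,4) = 1 + 56 + 588 + 1960 = 2605.
Probability = 2605/6435 = 521/1287.

521/1287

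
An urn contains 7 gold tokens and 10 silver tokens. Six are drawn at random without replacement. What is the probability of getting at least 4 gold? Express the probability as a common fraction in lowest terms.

Total selections: C(17,6) = 12376.
Favorable selections (at least 4 gold): C(7,4)·C(10,2) + C(7,5)·C(10,1) + C(7,6)·C(10,0) = 1575 + 210 + 7 = 1792.
Probability = 1792/12376 = 32/221.

32/221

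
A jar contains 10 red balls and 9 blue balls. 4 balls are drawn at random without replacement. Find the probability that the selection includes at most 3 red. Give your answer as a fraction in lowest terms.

Total selections: C(19,4) = 3876.
The complement is exactly 4 red: C(10,4)·C(9,0) = 210.
Probability = 1 − 210/3876 = 3666/3876 = 611/646.

611/646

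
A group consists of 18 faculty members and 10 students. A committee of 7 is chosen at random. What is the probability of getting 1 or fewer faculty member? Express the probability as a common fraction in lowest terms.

5/1518

Total selections: C(28,7) = 1184040.
Favorable selections (1 or fewer faculty member): C(18,0)·C(10,7) + C(18,1)·C(10,6) = 120 + 3780 = 3900.
Probability = 3900/1184040 = 5/1518.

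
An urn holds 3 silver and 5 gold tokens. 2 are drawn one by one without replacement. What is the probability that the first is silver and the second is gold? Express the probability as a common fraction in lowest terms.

15/56

Multiply the conditional probabilities at each draw: 3/8 · 5/7 = 15/56.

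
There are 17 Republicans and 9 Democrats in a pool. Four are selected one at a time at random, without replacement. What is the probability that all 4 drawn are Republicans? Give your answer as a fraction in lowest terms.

238/1495

Multiply the conditional probabilities at each draw: 17/26 · 16/25 · 15/24 · 14/23 = 57120/358800 = 238/1495.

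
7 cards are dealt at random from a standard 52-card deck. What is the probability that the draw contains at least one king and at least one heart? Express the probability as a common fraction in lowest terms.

53122231/133784560

There are C(52,7) = 133784560 possible draws.
By inclusion-exclusion on the complements, draws missing all kings or all hearts: C(48,7) + C(39,7) − C(36,7) = 73629072 + 15380937 − 8347680 = 80662329.
So draws with at least one of each: 133784560 − 80662329 = 53122231, probability 53122231/133784560.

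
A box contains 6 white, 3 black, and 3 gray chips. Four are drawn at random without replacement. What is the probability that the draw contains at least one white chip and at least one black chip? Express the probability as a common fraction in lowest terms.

There are C(12,4) = 495 possible draws.
By inclusion-exclusion on the complements, draws missing all white or all black: C(6,4) + C(9,4) − C(3,4) = 15 + 126 − 0 = 141.
So draws with at least one of each: 495 − 141 = 354, probability 354/495 = 118/165.

118/165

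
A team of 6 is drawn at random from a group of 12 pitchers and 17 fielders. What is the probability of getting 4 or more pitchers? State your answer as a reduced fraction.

Total selections: C(29,6) = 475020.
Favorable selections (4 or more pitchers): C(12,4)·C(17,2) + C(12,5)·C(17,1) + C(12,6)·C(17,0) = 67320 + 13464 + 924 = 81708.
Probability = 81708/475020 = 6809/39585.

6809/39585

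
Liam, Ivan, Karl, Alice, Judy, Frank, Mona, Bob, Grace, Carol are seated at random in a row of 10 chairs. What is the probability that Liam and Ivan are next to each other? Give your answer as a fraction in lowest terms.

1/5

There are 10! = 3628800 arrangements.
Treat Liam and Ivan as a block: 9! arrangements of the blocks × 2 orders within the block = 2·362880 = 725760.
Probability = 725760/3628800 = 1/5.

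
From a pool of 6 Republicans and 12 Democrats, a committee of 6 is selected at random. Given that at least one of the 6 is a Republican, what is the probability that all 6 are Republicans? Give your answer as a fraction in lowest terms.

Work in counts. Selections with at least one Republican: C(18,6) − C(12,6) = 18564 − 924 = 17640.
Of those, selections where all 6 are Republicans: C(6,6) = 1.
Conditional probability = 1/17640.

1/17640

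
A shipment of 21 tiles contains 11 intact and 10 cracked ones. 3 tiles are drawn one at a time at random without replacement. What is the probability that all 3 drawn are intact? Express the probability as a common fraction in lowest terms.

33/266

Multiply the conditional probabilities at each draw: 11/21 · 10/20 · 9/19 = 990/7980 = 33/266.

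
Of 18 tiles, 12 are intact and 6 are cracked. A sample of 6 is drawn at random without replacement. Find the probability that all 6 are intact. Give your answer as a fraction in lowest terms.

11/221

There are C(18,6) = 18564 possible selections.
Selections with all intact: C(12,6) = 924.
Probability = 924/18564 = 11/221.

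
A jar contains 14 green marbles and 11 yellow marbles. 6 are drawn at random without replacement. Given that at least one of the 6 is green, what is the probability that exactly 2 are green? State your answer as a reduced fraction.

195/1147

Work in counts. Selections with at least one green: C(25,6) − C(11,6) = 177100 − 462 = 176638.
Of those, selections where exactly 2 are green: C(14,2)·C(11,4) = 91·330 = 30030.
Conditional probability = 30030/176638 = 195/1147.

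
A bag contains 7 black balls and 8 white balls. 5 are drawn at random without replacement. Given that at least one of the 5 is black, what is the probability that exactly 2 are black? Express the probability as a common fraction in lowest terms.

168/421

Work in counts. Selections with at least one black: C(15,5) − C(8,5) = 3003 − 56 = 2947.
Of those, selections where exactly 2 are black: C(7,2)·C(8,3) = 21·56 = 1176.
Conditional probability = 1176/2947 = 168/421.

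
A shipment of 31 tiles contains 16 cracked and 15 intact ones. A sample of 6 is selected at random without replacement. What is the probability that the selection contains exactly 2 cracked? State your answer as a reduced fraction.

There are C(31,6) = 736281 ways to choose 6 from 31.
Selections with exactly 2 cracked: choose 2 of the 16 cracked and 4 of the 15 intact, C(16,2)·C(15,4) = 120·1365 = 163800.
Probability = 163800/736281 = 200/899.

200/899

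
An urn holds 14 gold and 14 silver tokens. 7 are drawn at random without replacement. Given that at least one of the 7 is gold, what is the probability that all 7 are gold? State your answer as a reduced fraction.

Work in counts. Selections with at least one gold: C(28,7) − C(14,7) = 1184040 − 3432 = 1180608.
Of those, selections where all 7 are gold: C(14,7) = 3432.
Conditional probability = 3432/1180608 = 1/344.

1/344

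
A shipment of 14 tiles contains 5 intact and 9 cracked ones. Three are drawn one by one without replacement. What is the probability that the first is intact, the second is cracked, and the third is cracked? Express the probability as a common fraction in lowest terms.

Multiply the conditional probabilities at each draw: 5/14 · 9/13 · 8/12 = 360/2184 = 15/91.

15/91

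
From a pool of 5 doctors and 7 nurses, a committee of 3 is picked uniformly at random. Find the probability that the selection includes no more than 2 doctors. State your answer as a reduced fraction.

There are C(12,3) = 220 ways to choose the 3.
The complement is exactly 3 doctors: C(5,3)·C(7,0) = 10.
Probability = 1 − 10/220 = 210/220 = 21/22.

21/22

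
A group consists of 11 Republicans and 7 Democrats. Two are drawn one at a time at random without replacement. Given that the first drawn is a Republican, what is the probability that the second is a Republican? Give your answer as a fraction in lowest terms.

10/17

After removing one Republican, 17 remain: 10 Republicans and 7 Democrats.
So the probability the next is a Republican is 10/17.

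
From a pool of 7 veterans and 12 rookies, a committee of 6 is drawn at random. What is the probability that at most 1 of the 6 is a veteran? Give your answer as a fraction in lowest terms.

There are C(19,6) = 27132 ways to choose the 6.
Favorable selections (at most 1 veteran): C(7,0)·C(12,6) + C(7,1)·C(12,5) = 924 + 5544 = 6468.
Probability = 6468/27132 = 77/323.

77/323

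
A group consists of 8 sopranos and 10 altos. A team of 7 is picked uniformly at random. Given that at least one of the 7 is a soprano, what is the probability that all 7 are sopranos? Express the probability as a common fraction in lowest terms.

1/3963

Work in counts. Selections with at least one soprano: C(18,7) − C(10,7) = 31824 − 120 = 31704.
Of those, selections where all 7 are sopranos: C(8,7) = 8.
Conditional probability = 8/31704 = 1/3963.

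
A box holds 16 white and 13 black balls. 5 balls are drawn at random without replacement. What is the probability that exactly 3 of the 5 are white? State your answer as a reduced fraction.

Total number of selections: C(29,5) = 118755.
Selections with exactly 3 white: choose 3 of the 16 white and 2 of the 13 black, C(16,3)·C(13,2) = 560·78 = 43680.
Probability = 43680/118755 = 32/87.

32/87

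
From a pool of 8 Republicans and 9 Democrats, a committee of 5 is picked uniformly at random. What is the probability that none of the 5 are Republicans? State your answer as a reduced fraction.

There are C(17,5) = 6188 possible selections.
Selections with no Republicans (all Democrats): C(9,5) = 126.
Probability = 126/6188 = 9/442.

9/442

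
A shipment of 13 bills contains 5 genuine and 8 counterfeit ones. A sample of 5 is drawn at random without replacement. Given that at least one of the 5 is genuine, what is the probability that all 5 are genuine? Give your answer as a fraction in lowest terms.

1/1231

Work in counts. Selections with at least one genuine: C(13,5) − C(8,5) = 1287 − 56 = 1231.
Of those, selections where all 5 are genuine: C(5,5) = 1.
Conditional probability = 1/1231.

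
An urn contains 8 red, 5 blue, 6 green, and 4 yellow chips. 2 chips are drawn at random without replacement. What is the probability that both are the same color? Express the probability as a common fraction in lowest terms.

59/253

There are C(23,2) = 253 ways to draw 2 chips.
All same color: C(8,2) + C(5,2) + C(6,2) + C(4,2) = 28 + 10 + 15 + 6 = 59.
Probability = 59/253.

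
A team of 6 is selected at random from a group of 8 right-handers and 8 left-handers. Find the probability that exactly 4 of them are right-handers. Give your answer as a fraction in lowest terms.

35/143

Total number of selections: C(16,6) = 8008.
Selections with exactly 4 right-handers: choose 4 of the 8 right-handers and 2 of the 8 left-handers, C(8,4)·C(8,2) = 70·28 = 1960.
Probability = 1960/8008 = 35/143.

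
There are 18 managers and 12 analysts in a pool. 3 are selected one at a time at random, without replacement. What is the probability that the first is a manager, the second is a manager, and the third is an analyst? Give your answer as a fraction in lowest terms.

Multiply the conditional probabilities at each draw: 18/30 · 17/29 · 12/28 = 3672/24360 = 153/1015.

153/1015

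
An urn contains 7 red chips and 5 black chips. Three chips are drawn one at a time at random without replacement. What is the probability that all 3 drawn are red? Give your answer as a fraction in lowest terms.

7/44

Multiply the conditional probabilities at each draw: 7/12 · 6/11 · 5/10 = 210/1320 = 7/44.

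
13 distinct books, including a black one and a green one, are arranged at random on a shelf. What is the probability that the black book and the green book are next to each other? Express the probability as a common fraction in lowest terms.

There are 13! = 6227020800 arrangements.
Treat the black book and the green book as a block: 12! arrangements of the blocks × 2 orders within the block = 2·479001600 = 958003200.
Probability = 958003200/6227020800 = 2/13.

2/13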